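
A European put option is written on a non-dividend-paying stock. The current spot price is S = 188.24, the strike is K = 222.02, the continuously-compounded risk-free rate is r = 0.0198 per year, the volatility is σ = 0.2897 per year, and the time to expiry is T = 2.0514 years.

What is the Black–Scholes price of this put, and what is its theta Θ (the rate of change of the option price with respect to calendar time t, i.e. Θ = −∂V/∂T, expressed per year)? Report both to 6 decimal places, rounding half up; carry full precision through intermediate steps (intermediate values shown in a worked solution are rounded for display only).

σ√T = 0.2897·√2.0514 = 0.414929
d₁ = (ln(S/K) + (r+σ²/2)T) / (σ√T) = (ln(188.24/222.02) + (0.0198+0.2897²/2)·2.0514) / 0.414929 = (-0.165050 + 0.126701) / 0.414929 = -0.092423
d₂ = d₁ − σ√T = -0.092423 − 0.414929 = -0.507352
e^{−rT} = e^{−0.0198·2.0514} = 0.960196
N(−d₁) = 0.536819,  N(−d₂) = 0.694046
Put price V = K·e^{−rT}·N(−d₂) − S·N(−d₁) = 147.958644 − 101.050819 = 46.907825
φ(d₁) = (1/√(2π))·e^{−d₁²/2} = 0.397242
Θ = −S·φ(d₁)·σ/(2√T) + r·K·e^{−rT}·N(−d₂) = −7.562414 + 2.929581 = -4.632832

price = 46.907825
Θ = -4.632832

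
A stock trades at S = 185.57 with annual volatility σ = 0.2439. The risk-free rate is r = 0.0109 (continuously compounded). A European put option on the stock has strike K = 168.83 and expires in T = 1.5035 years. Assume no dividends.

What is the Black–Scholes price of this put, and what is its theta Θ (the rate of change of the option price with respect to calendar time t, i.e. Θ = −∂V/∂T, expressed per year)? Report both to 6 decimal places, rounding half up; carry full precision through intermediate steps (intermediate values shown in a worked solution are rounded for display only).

price = 12.566901
Θ = -5.683703

σ√T = 0.2439·√1.5035 = 0.299064
d₁ = (ln(S/K) + (r+σ²/2)T) / (σ√T) = (ln(185.57/168.83) + (0.0109+0.2439²/2)·1.5035) / 0.299064 = (0.094540 + 0.061108) / 0.299064 = 0.520450
d₂ = d₁ − σ√T = 0.520450 − 0.299064 = 0.221386
e^{−rT} = e^{−0.0109·1.5035} = 0.983745
N(−d₁) = 0.301375,  N(−d₂) = 0.412396
Put price V = K·e^{−rT}·N(−d₂) − S·N(−d₁) = 68.493078 − 55.926177 = 12.566901
φ(d₁) = (1/√(2π))·e^{−d₁²/2} = 0.348411
Θ = −S·φ(d₁)·σ/(2√T) + r·K·e^{−rT}·N(−d₂) = −6.430277 + 0.746575 = -5.683703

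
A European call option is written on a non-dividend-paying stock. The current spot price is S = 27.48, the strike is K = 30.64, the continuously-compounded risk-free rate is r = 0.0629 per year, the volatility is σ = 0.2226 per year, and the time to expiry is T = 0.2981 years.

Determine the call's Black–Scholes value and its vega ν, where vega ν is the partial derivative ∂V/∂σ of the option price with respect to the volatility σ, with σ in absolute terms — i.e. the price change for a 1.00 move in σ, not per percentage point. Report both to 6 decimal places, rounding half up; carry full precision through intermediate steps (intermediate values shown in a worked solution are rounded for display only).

σ√T = 0.2226·√0.2981 = 0.121536
d₁ = (ln(S/K) + (r+σ²/2)T) / (σ√T) = (ln(27.48/30.64) + (0.0629+0.2226²/2)·0.2981) / 0.121536 = (-0.108848 + 0.026136) / 0.121536 = -0.680552
d₂ = d₁ − σ√T = -0.680552 − 0.121536 = -0.802089
e^{−rT} = e^{−0.0629·0.2981} = 0.981424
N(d₁) = 0.248077,  N(d₂) = 0.211251
Call price V = S·N(d₁) − K·e^{−rT}·N(d₂) = 6.817166 − 6.352489 = 0.464677
φ(d₁) = (1/√(2π))·e^{−d₁²/2} = 0.316474
ν = S·φ(d₁)·√T = 4.748273

price = 0.464677
ν = 4.748273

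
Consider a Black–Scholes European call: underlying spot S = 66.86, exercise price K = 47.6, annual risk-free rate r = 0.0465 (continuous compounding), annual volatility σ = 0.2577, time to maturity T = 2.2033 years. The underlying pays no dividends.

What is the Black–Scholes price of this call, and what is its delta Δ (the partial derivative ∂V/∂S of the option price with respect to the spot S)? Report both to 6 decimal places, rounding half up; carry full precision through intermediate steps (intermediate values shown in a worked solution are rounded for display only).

σ√T = 0.2577·√2.2033 = 0.382517
d₁ = (ln(S/K) + (r+σ²/2)T) / (σ√T) = (ln(66.86/47.6) + (0.0465+0.2577²/2)·2.2033) / 0.382517 = (0.339768 + 0.175613) / 0.382517 = 1.347341
d₂ = d₁ − σ√T = 1.347341 − 0.382517 = 0.964823
e^{−rT} = e^{−0.0465·2.2033} = 0.902620
N(d₁) = 0.911065,  N(d₂) = 0.832683
Call price V = S·N(d₁) − K·e^{−rT}·N(d₂) = 60.913790 − 35.776008 = 25.137782
Δ = N(d₁) = 0.911065

price = 25.137782
Δ = 0.911065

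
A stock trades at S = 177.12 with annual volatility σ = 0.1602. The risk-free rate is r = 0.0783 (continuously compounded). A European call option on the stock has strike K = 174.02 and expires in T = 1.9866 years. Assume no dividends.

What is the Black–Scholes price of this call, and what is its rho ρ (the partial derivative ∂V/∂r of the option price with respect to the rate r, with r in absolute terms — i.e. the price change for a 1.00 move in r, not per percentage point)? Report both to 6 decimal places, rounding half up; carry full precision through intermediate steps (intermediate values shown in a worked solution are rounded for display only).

σ√T = 0.1602·√1.9866 = 0.225797
d₁ = (ln(S/K) + (r+σ²/2)T) / (σ√T) = (ln(177.12/174.02) + (0.0783+0.1602²/2)·1.9866) / 0.225797 = (0.017657 + 0.181043) / 0.225797 = 0.879995
d₂ = d₁ − σ√T = 0.879995 − 0.225797 = 0.654199
e^{−rT} = e^{−0.0783·1.9866} = 0.855944
N(d₁) = 0.810569,  N(d₂) = 0.743508
Call price V = S·N(d₁) − K·e^{−rT}·N(d₂) = 143.567996 − 110.746497 = 32.821499
ρ = K·T·e^{−rT}·N(d₂) = 220.008991

price = 32.821499
ρ = 220.008991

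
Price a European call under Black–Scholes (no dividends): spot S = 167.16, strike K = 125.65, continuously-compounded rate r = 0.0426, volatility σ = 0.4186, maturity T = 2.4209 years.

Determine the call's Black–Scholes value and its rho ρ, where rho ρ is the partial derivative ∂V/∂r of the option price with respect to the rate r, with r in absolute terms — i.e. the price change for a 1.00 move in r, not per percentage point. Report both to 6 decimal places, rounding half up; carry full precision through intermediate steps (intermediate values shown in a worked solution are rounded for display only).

σ√T = 0.4186·√2.4209 = 0.651310
d₁ = (ln(S/K) + (r+σ²/2)T) / (σ√T) = (ln(167.16/125.65) + (0.0426+0.4186²/2)·2.4209) / 0.651310 = (0.285451 + 0.315233) / 0.651310 = 0.922270
d₂ = d₁ − σ√T = 0.922270 − 0.651310 = 0.270961
e^{−rT} = e^{−0.0426·2.4209} = 0.902009
N(d₁) = 0.821806,  N(d₂) = 0.606789
Call price V = S·N(d₁) − K·e^{−rT}·N(d₂) = 137.373127 − 68.771970 = 68.601157
ρ = K·T·e^{−rT}·N(d₂) = 166.490063

price = 68.601157
ρ = 166.490063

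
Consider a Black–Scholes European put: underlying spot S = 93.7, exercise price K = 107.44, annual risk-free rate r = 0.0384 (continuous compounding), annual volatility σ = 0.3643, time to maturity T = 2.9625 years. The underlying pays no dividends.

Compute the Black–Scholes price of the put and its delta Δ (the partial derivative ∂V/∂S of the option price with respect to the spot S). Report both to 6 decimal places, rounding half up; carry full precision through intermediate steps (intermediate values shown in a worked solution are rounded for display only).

σ√T = 0.3643·√2.9625 = 0.627030
d₁ = (ln(S/K) + (r+σ²/2)T) / (σ√T) = (ln(93.7/107.44) + (0.0384+0.3643²/2)·2.9625) / 0.627030 = (-0.136834 + 0.310343) / 0.627030 = 0.276716
d₂ = d₁ − σ√T = 0.276716 − 0.627030 = -0.350314
e^{−rT} = e^{−0.0384·2.9625} = 0.892472
N(−d₁) = 0.390999,  N(−d₂) = 0.636949
Put price V = K·e^{−rT}·N(−d₂) − S·N(−d₁) = 61.075226 − 36.636630 = 24.438595
Δ = −N(−d₁) = -0.390999

price = 24.438595
Δ = -0.390999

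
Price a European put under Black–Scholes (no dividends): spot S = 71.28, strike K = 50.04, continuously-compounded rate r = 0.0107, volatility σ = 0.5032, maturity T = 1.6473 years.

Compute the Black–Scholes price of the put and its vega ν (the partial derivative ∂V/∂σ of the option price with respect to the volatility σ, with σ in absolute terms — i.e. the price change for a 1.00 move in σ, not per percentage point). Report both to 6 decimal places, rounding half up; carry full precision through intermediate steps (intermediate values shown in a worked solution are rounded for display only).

price = 6.531124
ν = 24.386552

σ√T = 0.5032·√1.6473 = 0.645843
d₁ = (ln(S/K) + (r+σ²/2)T) / (σ√T) = (ln(71.28/50.04) + (0.0107+0.5032²/2)·1.6473) / 0.645843 = (0.353793 + 0.226183) / 0.645843 = 0.898014
d₂ = d₁ − σ√T = 0.898014 − 0.645843 = 0.252171
e^{−rT} = e^{−0.0107·1.6473} = 0.982528
N(−d₁) = 0.184589,  N(−d₂) = 0.400455
Put price V = K·e^{−rT}·N(−d₂) − S·N(−d₁) = 19.688639 − 13.157515 = 6.531124
φ(d₁) = (1/√(2π))·e^{−d₁²/2} = 0.266561
ν = S·φ(d₁)·√T = 24.386552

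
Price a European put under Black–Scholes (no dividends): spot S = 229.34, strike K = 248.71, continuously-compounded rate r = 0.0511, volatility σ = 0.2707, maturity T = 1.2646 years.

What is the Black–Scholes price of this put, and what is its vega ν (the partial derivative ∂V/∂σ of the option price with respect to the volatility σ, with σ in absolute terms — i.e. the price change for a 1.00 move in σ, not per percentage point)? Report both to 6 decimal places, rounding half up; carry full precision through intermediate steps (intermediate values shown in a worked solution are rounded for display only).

σ√T = 0.2707·√1.2646 = 0.304414
d₁ = (ln(S/K) + (r+σ²/2)T) / (σ√T) = (ln(229.34/248.71) + (0.0511+0.2707²/2)·1.2646) / 0.304414 = (-0.081082 + 0.110955) / 0.304414 = 0.098133
d₂ = d₁ − σ√T = 0.098133 − 0.304414 = -0.206281
e^{−rT} = e^{−0.0511·1.2646} = 0.937423
N(−d₁) = 0.460913,  N(−d₂) = 0.581714
Put price V = K·e^{−rT}·N(−d₂) − S·N(−d₁) = 135.624585 − 105.705856 = 29.918730
φ(d₁) = (1/√(2π))·e^{−d₁²/2} = 0.397026
ν = S·φ(d₁)·√T = 102.394189

price = 29.918730
ν = 102.394189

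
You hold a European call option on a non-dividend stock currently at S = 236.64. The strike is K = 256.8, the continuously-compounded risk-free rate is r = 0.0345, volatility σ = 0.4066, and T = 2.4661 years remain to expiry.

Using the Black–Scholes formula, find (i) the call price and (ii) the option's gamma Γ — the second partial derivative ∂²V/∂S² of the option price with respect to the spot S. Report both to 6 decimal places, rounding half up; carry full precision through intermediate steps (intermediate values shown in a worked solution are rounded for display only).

σ√T = 0.4066·√2.4661 = 0.638517
d₁ = (ln(S/K) + (r+σ²/2)T) / (σ√T) = (ln(236.64/256.8) + (0.0345+0.4066²/2)·2.4661) / 0.638517 = (-0.081758 + 0.288933) / 0.638517 = 0.324463
d₂ = d₁ − σ√T = 0.324463 − 0.638517 = -0.314055
e^{−rT} = e^{−0.0345·2.4661} = 0.918438
N(d₁) = 0.627206,  N(d₂) = 0.376740
Call price V = S·N(d₁) − K·e^{−rT}·N(d₂) = 148.422060 − 88.855951 = 59.566109
φ(d₁) = (1/√(2π))·e^{−d₁²/2} = 0.378486
Γ = φ(d₁) / (S·σ·√T) = 0.002505

price = 59.566109
Γ = 0.002505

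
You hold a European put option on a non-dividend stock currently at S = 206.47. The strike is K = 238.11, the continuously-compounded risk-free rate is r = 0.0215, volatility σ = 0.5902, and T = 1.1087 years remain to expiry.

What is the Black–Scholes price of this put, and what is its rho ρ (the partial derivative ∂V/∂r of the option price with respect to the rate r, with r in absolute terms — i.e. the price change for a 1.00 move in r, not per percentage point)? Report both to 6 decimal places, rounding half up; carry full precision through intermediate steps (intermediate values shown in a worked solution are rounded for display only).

price = 67.510240
ρ = -178.404005

σ√T = 0.5902·√1.1087 = 0.621450
d₁ = (ln(S/K) + (r+σ²/2)T) / (σ√T) = (ln(206.47/238.11) + (0.0215+0.5902²/2)·1.1087) / 0.621450 = (-0.142578 + 0.216937) / 0.621450 = 0.119655
d₂ = d₁ − σ√T = 0.119655 − 0.621450 = -0.501795
e^{−rT} = e^{−0.0215·1.1087} = 0.976445
N(−d₁) = 0.452378,  N(−d₂) = 0.692094
Put price V = K·e^{−rT}·N(−d₂) − S·N(−d₁) = 160.912785 − 93.402545 = 67.510240
ρ = −K·T·e^{−rT}·N(−d₂) = -178.404005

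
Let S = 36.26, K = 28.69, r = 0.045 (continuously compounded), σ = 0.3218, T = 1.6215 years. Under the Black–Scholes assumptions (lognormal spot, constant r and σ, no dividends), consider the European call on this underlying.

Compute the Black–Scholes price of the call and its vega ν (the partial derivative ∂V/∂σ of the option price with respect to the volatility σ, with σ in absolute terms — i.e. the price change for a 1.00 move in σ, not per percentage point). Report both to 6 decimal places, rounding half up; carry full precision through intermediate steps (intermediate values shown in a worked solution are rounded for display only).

price = 11.241620
ν = 11.681491

σ√T = 0.3218·√1.6215 = 0.409774
d₁ = (ln(S/K) + (r+σ²/2)T) / (σ√T) = (ln(36.26/28.69) + (0.045+0.3218²/2)·1.6215) / 0.409774 = (0.234167 + 0.156925) / 0.409774 = 0.954408
d₂ = d₁ − σ√T = 0.954408 − 0.409774 = 0.544633
e^{−rT} = e^{−0.045·1.6215} = 0.929631
N(d₁) = 0.830061,  N(d₂) = 0.706997
Call price V = S·N(d₁) − K·e^{−rT}·N(d₂) = 30.098023 − 18.856402 = 11.241620
φ(d₁) = (1/√(2π))·e^{−d₁²/2} = 0.252995
ν = S·φ(d₁)·√T = 11.681491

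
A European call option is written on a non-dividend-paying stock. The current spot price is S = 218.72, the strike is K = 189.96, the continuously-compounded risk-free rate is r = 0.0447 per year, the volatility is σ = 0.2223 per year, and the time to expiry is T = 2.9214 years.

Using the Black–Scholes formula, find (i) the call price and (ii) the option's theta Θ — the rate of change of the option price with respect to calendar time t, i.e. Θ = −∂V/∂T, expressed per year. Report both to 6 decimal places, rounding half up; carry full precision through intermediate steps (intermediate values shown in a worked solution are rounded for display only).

σ√T = 0.2223·√2.9214 = 0.379957
d₁ = (ln(S/K) + (r+σ²/2)T) / (σ√T) = (ln(218.72/189.96) + (0.0447+0.2223²/2)·2.9214) / 0.379957 = (0.140979 + 0.202770) / 0.379957 = 0.904705
d₂ = d₁ − σ√T = 0.904705 − 0.379957 = 0.524747
e^{−rT} = e^{−0.0447·2.9214} = 0.877581
N(d₁) = 0.817189,  N(d₂) = 0.700121
Call price V = S·N(d₁) − K·e^{−rT}·N(d₂) = 178.735589 − 116.713725 = 62.021864
φ(d₁) = (1/√(2π))·e^{−d₁²/2} = 0.264958
Θ = −S·φ(d₁)·σ/(2√T) − r·K·e^{−rT}·N(d₂) = −3.768596 − 5.217104 = -8.985699

price = 62.021864
Θ = -8.985699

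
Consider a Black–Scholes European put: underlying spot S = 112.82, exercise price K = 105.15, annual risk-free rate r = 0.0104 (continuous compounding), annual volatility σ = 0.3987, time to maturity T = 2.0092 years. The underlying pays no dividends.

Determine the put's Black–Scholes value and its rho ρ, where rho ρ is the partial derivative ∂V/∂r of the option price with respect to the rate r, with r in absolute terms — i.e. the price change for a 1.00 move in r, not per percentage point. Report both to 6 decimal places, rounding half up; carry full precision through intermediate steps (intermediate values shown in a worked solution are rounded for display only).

σ√T = 0.3987·√2.0092 = 0.565142
d₁ = (ln(S/K) + (r+σ²/2)T) / (σ√T) = (ln(112.82/105.15) + (0.0104+0.3987²/2)·2.0092) / 0.565142 = (0.070406 + 0.180589) / 0.565142 = 0.444126
d₂ = d₁ − σ√T = 0.444126 − 0.565142 = -0.121016
e^{−rT} = e^{−0.0104·2.0092} = 0.979321
N(−d₁) = 0.328476,  N(−d₂) = 0.548161
Put price V = K·e^{−rT}·N(−d₂) − S·N(−d₁) = 56.447216 − 37.058639 = 19.388577
ρ = −K·T·e^{−rT}·N(−d₂) = -113.413746

price = 19.388577
ρ = -113.413746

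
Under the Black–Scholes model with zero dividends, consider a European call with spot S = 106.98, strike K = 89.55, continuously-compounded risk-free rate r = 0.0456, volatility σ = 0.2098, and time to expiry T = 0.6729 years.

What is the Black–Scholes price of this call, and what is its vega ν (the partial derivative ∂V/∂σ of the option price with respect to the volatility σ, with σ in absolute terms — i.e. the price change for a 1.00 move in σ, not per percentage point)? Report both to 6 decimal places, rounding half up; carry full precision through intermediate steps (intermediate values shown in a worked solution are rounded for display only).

price = 21.042354
ν = 15.083185

σ√T = 0.2098·√0.6729 = 0.172100
d₁ = (ln(S/K) + (r+σ²/2)T) / (σ√T) = (ln(106.98/89.55) + (0.0456+0.2098²/2)·0.6729) / 0.172100 = (0.177845 + 0.045493) / 0.172100 = 1.297724
d₂ = d₁ − σ√T = 1.297724 − 0.172100 = 1.125624
e^{−rT} = e^{−0.0456·0.6729} = 0.969782
N(d₁) = 0.902809,  N(d₂) = 0.869838
Call price V = S·N(d₁) − K·e^{−rT}·N(d₂) = 96.582493 − 75.540139 = 21.042354
φ(d₁) = (1/√(2π))·e^{−d₁²/2} = 0.171876
ν = S·φ(d₁)·√T = 15.083185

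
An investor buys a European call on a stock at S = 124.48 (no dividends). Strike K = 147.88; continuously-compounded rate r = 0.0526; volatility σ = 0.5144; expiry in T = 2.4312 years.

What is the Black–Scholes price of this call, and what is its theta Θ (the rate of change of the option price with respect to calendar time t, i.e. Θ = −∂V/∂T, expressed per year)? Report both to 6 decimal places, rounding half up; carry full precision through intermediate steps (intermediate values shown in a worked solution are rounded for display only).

price = 36.901996
Θ = -9.934605

σ√T = 0.5144·√2.4312 = 0.802068
d₁ = (ln(S/K) + (r+σ²/2)T) / (σ√T) = (ln(124.48/147.88) + (0.0526+0.5144²/2)·2.4312) / 0.802068 = (-0.172256 + 0.449538) / 0.802068 = 0.345708
d₂ = d₁ − σ√T = 0.345708 − 0.802068 = -0.456360
e^{−rT} = e^{−0.0526·2.4312} = 0.879958
N(d₁) = 0.635219,  N(d₂) = 0.324066
Call price V = S·N(d₁) − K·e^{−rT}·N(d₂) = 79.072071 − 42.170075 = 36.901996
φ(d₁) = (1/√(2π))·e^{−d₁²/2} = 0.375801
Θ = −S·φ(d₁)·σ/(2√T) − r·K·e^{−rT}·N(d₂) = −7.716459 − 2.218146 = -9.934605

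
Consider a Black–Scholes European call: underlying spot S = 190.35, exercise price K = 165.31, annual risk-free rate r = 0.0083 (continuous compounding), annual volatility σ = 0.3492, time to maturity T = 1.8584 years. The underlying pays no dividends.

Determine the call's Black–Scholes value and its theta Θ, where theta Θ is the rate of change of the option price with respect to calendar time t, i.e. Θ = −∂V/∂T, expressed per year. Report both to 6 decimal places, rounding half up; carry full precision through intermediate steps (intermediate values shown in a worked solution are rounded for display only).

σ√T = 0.3492·√1.8584 = 0.476040
d₁ = (ln(S/K) + (r+σ²/2)T) / (σ√T) = (ln(190.35/165.31) + (0.0083+0.3492²/2)·1.8584) / 0.476040 = (0.141042 + 0.128732) / 0.476040 = 0.566704
d₂ = d₁ − σ√T = 0.566704 − 0.476040 = 0.090663
e^{−rT} = e^{−0.0083·1.8584} = 0.984694
N(d₁) = 0.714542,  N(d₂) = 0.536120
Call price V = S·N(d₁) − K·e^{−rT}·N(d₂) = 136.013127 − 87.269453 = 48.743674
φ(d₁) = (1/√(2π))·e^{−d₁²/2} = 0.339760
Θ = −S·φ(d₁)·σ/(2√T) − r·K·e^{−rT}·N(d₂) = −8.283236 − 0.724336 = -9.007573

price = 48.743674
Θ = -9.007573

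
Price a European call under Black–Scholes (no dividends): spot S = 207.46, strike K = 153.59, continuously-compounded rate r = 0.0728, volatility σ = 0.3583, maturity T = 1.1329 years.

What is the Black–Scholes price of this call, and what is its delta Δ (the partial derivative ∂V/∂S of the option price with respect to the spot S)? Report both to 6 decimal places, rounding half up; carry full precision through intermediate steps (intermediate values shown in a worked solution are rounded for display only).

price = 71.362047
Δ = 0.884015

σ√T = 0.3583·√1.1329 = 0.381367
d₁ = (ln(S/K) + (r+σ²/2)T) / (σ√T) = (ln(207.46/153.59) + (0.0728+0.3583²/2)·1.1329) / 0.381367 = (0.300652 + 0.155195) / 0.381367 = 1.195299
d₂ = d₁ − σ√T = 1.195299 − 0.381367 = 0.813933
e^{−rT} = e^{−0.0728·1.1329} = 0.920834
N(d₁) = 0.884015,  N(d₂) = 0.792158
Call price V = S·N(d₁) − K·e^{−rT}·N(d₂) = 183.397741 − 112.035694 = 71.362047
Δ = N(d₁) = 0.884015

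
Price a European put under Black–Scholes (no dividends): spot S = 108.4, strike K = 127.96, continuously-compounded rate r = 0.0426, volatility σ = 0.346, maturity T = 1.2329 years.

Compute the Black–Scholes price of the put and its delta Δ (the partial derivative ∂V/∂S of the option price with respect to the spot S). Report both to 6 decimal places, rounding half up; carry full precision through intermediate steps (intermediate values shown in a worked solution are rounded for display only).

price = 24.756437
Δ = -0.541017

σ√T = 0.346·√1.2329 = 0.384185
d₁ = (ln(S/K) + (r+σ²/2)T) / (σ√T) = (ln(108.4/127.96) + (0.0426+0.346²/2)·1.2329) / 0.384185 = (-0.165890 + 0.126320) / 0.384185 = -0.102995
d₂ = d₁ − σ√T = -0.102995 − 0.384185 = -0.487180
e^{−rT} = e^{−0.0426·1.2329} = 0.948834
N(−d₁) = 0.541017,  N(−d₂) = 0.686935
Put price V = K·e^{−rT}·N(−d₂) − S·N(−d₁) = 83.402635 − 58.646198 = 24.756437
Δ = −N(−d₁) = -0.541017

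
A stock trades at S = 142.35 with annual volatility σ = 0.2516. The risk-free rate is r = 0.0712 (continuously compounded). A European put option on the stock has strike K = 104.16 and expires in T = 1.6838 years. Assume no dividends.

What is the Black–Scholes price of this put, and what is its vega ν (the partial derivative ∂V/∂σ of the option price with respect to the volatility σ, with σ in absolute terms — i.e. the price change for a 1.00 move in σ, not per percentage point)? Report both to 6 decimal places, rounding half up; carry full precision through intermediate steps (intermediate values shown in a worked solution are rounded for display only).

price = 1.604668
ν = 24.385503

σ√T = 0.2516·√1.6838 = 0.326479
d₁ = (ln(S/K) + (r+σ²/2)T) / (σ√T) = (ln(142.35/104.16) + (0.0712+0.2516²/2)·1.6838) / 0.326479 = (0.312361 + 0.173181) / 0.326479 = 1.487204
d₂ = d₁ − σ√T = 1.487204 − 0.326479 = 1.160725
e^{−rT} = e^{−0.0712·1.6838} = 0.887021
N(−d₁) = 0.068480,  N(−d₂) = 0.122877
Put price V = K·e^{−rT}·N(−d₂) − S·N(−d₁) = 11.352861 − 9.748193 = 1.604668
φ(d₁) = (1/√(2π))·e^{−d₁²/2} = 0.132017
ν = S·φ(d₁)·√T = 24.385503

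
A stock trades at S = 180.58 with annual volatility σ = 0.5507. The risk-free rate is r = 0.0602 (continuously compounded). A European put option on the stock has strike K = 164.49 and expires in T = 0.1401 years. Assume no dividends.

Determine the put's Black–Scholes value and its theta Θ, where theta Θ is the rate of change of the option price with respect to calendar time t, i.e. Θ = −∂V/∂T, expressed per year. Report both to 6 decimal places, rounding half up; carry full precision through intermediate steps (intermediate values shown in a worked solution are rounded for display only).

price = 7.047553
Θ = -40.935414

σ√T = 0.5507·√0.1401 = 0.206127
d₁ = (ln(S/K) + (r+σ²/2)T) / (σ√T) = (ln(180.58/164.49) + (0.0602+0.5507²/2)·0.1401) / 0.206127 = (0.093324 + 0.029678) / 0.206127 = 0.596731
d₂ = d₁ − σ√T = 0.596731 − 0.206127 = 0.390605
e^{−rT} = e^{−0.0602·0.1401} = 0.991601
N(−d₁) = 0.275343,  N(−d₂) = 0.348045
Put price V = K·e^{−rT}·N(−d₂) − S·N(−d₁) = 56.769061 − 49.721508 = 7.047553
φ(d₁) = (1/√(2π))·e^{−d₁²/2} = 0.333877
Θ = −S·φ(d₁)·σ/(2√T) + r·K·e^{−rT}·N(−d₂) = −44.352912 + 3.417497 = -40.935414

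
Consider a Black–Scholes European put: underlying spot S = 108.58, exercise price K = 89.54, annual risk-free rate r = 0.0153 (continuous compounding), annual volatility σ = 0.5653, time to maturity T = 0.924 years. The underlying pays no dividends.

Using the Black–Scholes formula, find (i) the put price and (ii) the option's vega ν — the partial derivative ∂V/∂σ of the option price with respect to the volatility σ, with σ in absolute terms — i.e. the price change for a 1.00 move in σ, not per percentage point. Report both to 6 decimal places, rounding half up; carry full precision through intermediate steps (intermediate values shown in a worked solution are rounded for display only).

σ√T = 0.5653·√0.924 = 0.543394
d₁ = (ln(S/K) + (r+σ²/2)T) / (σ√T) = (ln(108.58/89.54) + (0.0153+0.5653²/2)·0.924) / 0.543394 = (0.192802 + 0.161776) / 0.543394 = 0.652524
d₂ = d₁ − σ√T = 0.652524 − 0.543394 = 0.109130
e^{−rT} = e^{−0.0153·0.924} = 0.985962
N(−d₁) = 0.257032,  N(−d₂) = 0.456550
Put price V = K·e^{−rT}·N(−d₂) − S·N(−d₁) = 40.305619 − 27.908501 = 12.397119
φ(d₁) = (1/√(2π))·e^{−d₁²/2} = 0.322442
ν = S·φ(d₁)·√T = 33.654053

price = 12.397119
ν = 33.654053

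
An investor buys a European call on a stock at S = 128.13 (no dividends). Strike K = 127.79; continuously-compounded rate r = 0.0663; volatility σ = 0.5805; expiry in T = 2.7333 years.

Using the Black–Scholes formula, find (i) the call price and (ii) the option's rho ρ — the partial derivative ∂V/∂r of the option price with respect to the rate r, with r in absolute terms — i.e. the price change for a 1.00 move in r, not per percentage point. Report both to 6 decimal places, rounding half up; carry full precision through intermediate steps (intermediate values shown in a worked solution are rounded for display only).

σ√T = 0.5805·√2.7333 = 0.959723
d₁ = (ln(S/K) + (r+σ²/2)T) / (σ√T) = (ln(128.13/127.79) + (0.0663+0.5805²/2)·2.7333) / 0.959723 = (0.002657 + 0.641752) / 0.959723 = 0.671453
d₂ = d₁ − σ√T = 0.671453 − 0.959723 = -0.288270
e^{−rT} = e^{−0.0663·2.7333} = 0.834254
N(d₁) = 0.749034,  N(d₂) = 0.386570
Call price V = S·N(d₁) − K·e^{−rT}·N(d₂) = 95.973731 − 41.211957 = 54.761774
ρ = K·T·e^{−rT}·N(d₂) = 112.644641

price = 54.761774
ρ = 112.644641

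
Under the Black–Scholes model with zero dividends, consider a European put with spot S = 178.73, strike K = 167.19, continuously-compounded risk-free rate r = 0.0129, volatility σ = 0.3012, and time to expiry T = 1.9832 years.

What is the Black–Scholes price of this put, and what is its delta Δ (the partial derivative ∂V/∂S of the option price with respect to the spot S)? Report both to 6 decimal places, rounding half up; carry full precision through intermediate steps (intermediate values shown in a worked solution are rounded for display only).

price = 21.480411
Δ = -0.333687

σ√T = 0.3012·√1.9832 = 0.424168
d₁ = (ln(S/K) + (r+σ²/2)T) / (σ√T) = (ln(178.73/167.19) + (0.0129+0.3012²/2)·1.9832) / 0.424168 = (0.066745 + 0.115543) / 0.424168 = 0.429754
d₂ = d₁ − σ√T = 0.429754 − 0.424168 = 0.005586
e^{−rT} = e^{−0.0129·1.9832} = 0.974741
N(−d₁) = 0.333687,  N(−d₂) = 0.497772
Put price V = K·e^{−rT}·N(−d₂) − S·N(−d₁) = 81.120338 − 59.639927 = 21.480411
Δ = −N(−d₁) = -0.333687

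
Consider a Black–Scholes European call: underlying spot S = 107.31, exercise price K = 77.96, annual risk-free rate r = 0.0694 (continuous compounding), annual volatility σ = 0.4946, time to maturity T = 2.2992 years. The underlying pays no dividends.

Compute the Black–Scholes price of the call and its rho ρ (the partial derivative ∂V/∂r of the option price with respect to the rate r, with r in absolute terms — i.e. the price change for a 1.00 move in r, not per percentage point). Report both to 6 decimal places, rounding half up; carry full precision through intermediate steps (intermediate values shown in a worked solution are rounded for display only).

price = 50.494449
ρ = 92.303863

σ√T = 0.4946·√2.2992 = 0.749968
d₁ = (ln(S/K) + (r+σ²/2)T) / (σ√T) = (ln(107.31/77.96) + (0.0694+0.4946²/2)·2.2992) / 0.749968 = (0.319526 + 0.440790) / 0.749968 = 1.013799
d₂ = d₁ − σ√T = 1.013799 − 0.749968 = 0.263831
e^{−rT} = e^{−0.0694·2.2992} = 0.852515
N(d₁) = 0.844661,  N(d₂) = 0.604045
Call price V = S·N(d₁) − K·e^{−rT}·N(d₂) = 90.640527 − 40.146078 = 50.494449
ρ = K·T·e^{−rT}·N(d₂) = 92.303863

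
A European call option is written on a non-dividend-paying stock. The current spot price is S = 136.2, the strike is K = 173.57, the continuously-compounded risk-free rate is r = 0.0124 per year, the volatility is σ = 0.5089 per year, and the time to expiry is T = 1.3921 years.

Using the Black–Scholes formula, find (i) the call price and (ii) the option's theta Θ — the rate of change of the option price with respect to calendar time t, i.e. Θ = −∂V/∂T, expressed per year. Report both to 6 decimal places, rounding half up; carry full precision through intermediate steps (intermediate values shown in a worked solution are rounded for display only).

price = 21.430090
Θ = -12.213596

σ√T = 0.5089·√1.3921 = 0.600437
d₁ = (ln(S/K) + (r+σ²/2)T) / (σ√T) = (ln(136.2/173.57) + (0.0124+0.5089²/2)·1.3921) / 0.600437 = (-0.242457 + 0.197525) / 0.600437 = -0.074832
d₂ = d₁ − σ√T = -0.074832 − 0.600437 = -0.675270
e^{−rT} = e^{−0.0124·1.3921} = 0.982886
N(d₁) = 0.470174,  N(d₂) = 0.249752
Call price V = S·N(d₁) − K·e^{−rT}·N(d₂) = 64.037712 − 42.607622 = 21.430090
φ(d₁) = (1/√(2π))·e^{−d₁²/2} = 0.397827
Θ = −S·φ(d₁)·σ/(2√T) − r·K·e^{−rT}·N(d₂) = −11.685261 − 0.528335 = -12.213596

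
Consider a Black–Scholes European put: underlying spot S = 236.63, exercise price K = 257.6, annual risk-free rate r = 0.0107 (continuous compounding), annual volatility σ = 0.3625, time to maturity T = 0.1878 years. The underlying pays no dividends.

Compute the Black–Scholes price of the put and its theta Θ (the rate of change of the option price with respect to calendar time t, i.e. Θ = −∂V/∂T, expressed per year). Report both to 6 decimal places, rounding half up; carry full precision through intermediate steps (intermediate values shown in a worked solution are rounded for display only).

σ√T = 0.3625·√0.1878 = 0.157093
d₁ = (ln(S/K) + (r+σ²/2)T) / (σ√T) = (ln(236.63/257.6) + (0.0107+0.3625²/2)·0.1878) / 0.157093 = (-0.084910 + 0.014349) / 0.157093 = -0.449173
d₂ = d₁ − σ√T = -0.449173 − 0.157093 = -0.606266
e^{−rT} = e^{−0.0107·0.1878} = 0.997993
N(−d₁) = 0.673347,  N(−d₂) = 0.727831
Put price V = K·e^{−rT}·N(−d₂) − S·N(−d₁) = 187.112832 − 159.333988 = 27.778844
φ(d₁) = (1/√(2π))·e^{−d₁²/2} = 0.360661
Θ = −S·φ(d₁)·σ/(2√T) + r·K·e^{−rT}·N(−d₂) = −35.694333 + 2.002107 = -33.692226

price = 27.778844
Θ = -33.692226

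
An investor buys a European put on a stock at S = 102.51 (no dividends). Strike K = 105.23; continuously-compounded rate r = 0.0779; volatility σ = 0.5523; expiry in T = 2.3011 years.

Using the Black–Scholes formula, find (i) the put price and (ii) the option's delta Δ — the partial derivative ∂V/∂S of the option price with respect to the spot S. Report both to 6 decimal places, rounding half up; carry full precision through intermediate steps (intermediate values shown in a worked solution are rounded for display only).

price = 24.133709
Δ = -0.273719

σ√T = 0.5523·√2.3011 = 0.837805
d₁ = (ln(S/K) + (r+σ²/2)T) / (σ√T) = (ln(102.51/105.23) + (0.0779+0.5523²/2)·2.3011) / 0.837805 = (-0.026188 + 0.530214) / 0.837805 = 0.601603
d₂ = d₁ − σ√T = 0.601603 − 0.837805 = -0.236202
e^{−rT} = e^{−0.0779·2.3011} = 0.835892
N(−d₁) = 0.273719,  N(−d₂) = 0.593362
Put price V = K·e^{−rT}·N(−d₂) − S·N(−d₁) = 52.192660 − 28.058951 = 24.133709
Δ = −N(−d₁) = -0.273719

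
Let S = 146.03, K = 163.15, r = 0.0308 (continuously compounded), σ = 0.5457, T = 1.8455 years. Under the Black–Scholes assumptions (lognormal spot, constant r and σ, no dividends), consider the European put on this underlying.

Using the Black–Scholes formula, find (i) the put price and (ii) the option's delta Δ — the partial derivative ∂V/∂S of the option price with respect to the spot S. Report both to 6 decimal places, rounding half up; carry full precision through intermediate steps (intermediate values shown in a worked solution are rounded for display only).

σ√T = 0.5457·√1.8455 = 0.741329
d₁ = (ln(S/K) + (r+σ²/2)T) / (σ√T) = (ln(146.03/163.15) + (0.0308+0.5457²/2)·1.8455) / 0.741329 = (-0.110858 + 0.331626) / 0.741329 = 0.297800
d₂ = d₁ − σ√T = 0.297800 − 0.741329 = -0.443529
e^{−rT} = e^{−0.0308·1.8455} = 0.944744
N(−d₁) = 0.382928,  N(−d₂) = 0.671308
Put price V = K·e^{−rT}·N(−d₂) − S·N(−d₁) = 103.472099 − 55.918961 = 47.553138
Δ = −N(−d₁) = -0.382928

price = 47.553138
Δ = -0.382928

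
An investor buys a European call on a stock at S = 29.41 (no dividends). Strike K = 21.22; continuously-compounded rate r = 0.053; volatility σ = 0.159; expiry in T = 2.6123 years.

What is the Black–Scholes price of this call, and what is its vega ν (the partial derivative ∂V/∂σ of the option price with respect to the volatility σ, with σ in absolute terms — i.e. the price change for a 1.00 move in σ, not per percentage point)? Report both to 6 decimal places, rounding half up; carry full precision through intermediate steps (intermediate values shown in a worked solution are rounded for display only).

price = 11.016747
ν = 2.903470

σ√T = 0.159·√2.6123 = 0.256986
d₁ = (ln(S/K) + (r+σ²/2)T) / (σ√T) = (ln(29.41/21.22) + (0.053+0.159²/2)·2.6123) / 0.256986 = (0.326391 + 0.171473) / 0.256986 = 1.937320
d₂ = d₁ − σ√T = 1.937320 − 0.256986 = 1.680335
e^{−rT} = e^{−0.053·2.6123} = 0.870705
N(d₁) = 0.973647,  N(d₂) = 0.953554
Call price V = S·N(d₁) − K·e^{−rT}·N(d₂) = 28.634956 − 17.618208 = 11.016747
φ(d₁) = (1/√(2π))·e^{−d₁²/2} = 0.061082
ν = S·φ(d₁)·√T = 2.903470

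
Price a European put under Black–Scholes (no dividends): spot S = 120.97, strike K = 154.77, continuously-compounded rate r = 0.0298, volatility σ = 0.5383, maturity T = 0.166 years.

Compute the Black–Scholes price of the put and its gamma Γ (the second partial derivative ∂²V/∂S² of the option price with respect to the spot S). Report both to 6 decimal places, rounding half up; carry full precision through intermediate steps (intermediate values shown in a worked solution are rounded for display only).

σ√T = 0.5383·√0.166 = 0.219320
d₁ = (ln(S/K) + (r+σ²/2)T) / (σ√T) = (ln(120.97/154.77) + (0.0298+0.5383²/2)·0.166) / 0.219320 = (-0.246398 + 0.028997) / 0.219320 = -0.991246
d₂ = d₁ − σ√T = -0.991246 − 0.219320 = -1.210566
e^{−rT} = e^{−0.0298·0.166} = 0.995065
N(−d₁) = 0.839217,  N(−d₂) = 0.886969
Put price V = K·e^{−rT}·N(−d₂) − S·N(−d₁) = 136.598803 − 101.520105 = 35.078698
φ(d₁) = (1/√(2π))·e^{−d₁²/2} = 0.244089
Γ = φ(d₁) / (S·σ·√T) = 0.009200

price = 35.078698
Γ = 0.009200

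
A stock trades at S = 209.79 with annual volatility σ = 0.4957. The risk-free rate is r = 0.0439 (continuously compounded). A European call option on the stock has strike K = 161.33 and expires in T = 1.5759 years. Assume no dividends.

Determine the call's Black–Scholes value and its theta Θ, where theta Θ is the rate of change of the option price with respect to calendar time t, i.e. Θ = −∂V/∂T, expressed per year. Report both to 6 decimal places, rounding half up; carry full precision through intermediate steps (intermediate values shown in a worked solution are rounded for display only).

price = 79.490233
Θ = -15.454221

σ√T = 0.4957·√1.5759 = 0.622276
d₁ = (ln(S/K) + (r+σ²/2)T) / (σ√T) = (ln(209.79/161.33) + (0.0439+0.4957²/2)·1.5759) / 0.622276 = (0.262655 + 0.262796) / 0.622276 = 0.844401
d₂ = d₁ − σ√T = 0.844401 − 0.622276 = 0.222125
e^{−rT} = e^{−0.0439·1.5759} = 0.933157
N(d₁) = 0.800777,  N(d₂) = 0.587892
Call price V = S·N(d₁) − K·e^{−rT}·N(d₂) = 167.995098 − 88.504865 = 79.490233
φ(d₁) = (1/√(2π))·e^{−d₁²/2} = 0.279307
Θ = −S·φ(d₁)·σ/(2√T) − r·K·e^{−rT}·N(d₂) = −11.568858 − 3.885364 = -15.454221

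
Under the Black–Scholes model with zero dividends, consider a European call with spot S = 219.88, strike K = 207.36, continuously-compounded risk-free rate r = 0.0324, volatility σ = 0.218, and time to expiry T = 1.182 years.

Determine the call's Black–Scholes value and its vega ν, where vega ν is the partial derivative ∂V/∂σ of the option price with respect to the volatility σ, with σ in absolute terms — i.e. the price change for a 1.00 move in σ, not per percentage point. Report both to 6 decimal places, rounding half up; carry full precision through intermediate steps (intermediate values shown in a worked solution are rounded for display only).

price = 31.561652
ν = 82.984094

σ√T = 0.218·√1.182 = 0.237009
d₁ = (ln(S/K) + (r+σ²/2)T) / (σ√T) = (ln(219.88/207.36) + (0.0324+0.218²/2)·1.182) / 0.237009 = (0.058626 + 0.066383) / 0.237009 = 0.527444
d₂ = d₁ − σ√T = 0.527444 − 0.237009 = 0.290434
e^{−rT} = e^{−0.0324·1.182} = 0.962427
N(d₁) = 0.701057,  N(d₂) = 0.614258
Call price V = S·N(d₁) − K·e^{−rT}·N(d₂) = 154.148467 − 122.586815 = 31.561652
φ(d₁) = (1/√(2π))·e^{−d₁²/2} = 0.347137
ν = S·φ(d₁)·√T = 82.984094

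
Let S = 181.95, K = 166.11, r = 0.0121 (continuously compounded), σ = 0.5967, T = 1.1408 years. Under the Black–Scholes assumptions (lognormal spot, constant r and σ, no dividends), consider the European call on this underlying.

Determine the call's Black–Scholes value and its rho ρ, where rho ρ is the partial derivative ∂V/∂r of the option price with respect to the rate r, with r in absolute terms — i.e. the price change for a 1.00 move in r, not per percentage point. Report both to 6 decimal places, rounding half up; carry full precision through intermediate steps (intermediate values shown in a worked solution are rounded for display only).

price = 52.848352
ρ = 82.006134

σ√T = 0.5967·√1.1408 = 0.637325
d₁ = (ln(S/K) + (r+σ²/2)T) / (σ√T) = (ln(181.95/166.11) + (0.0121+0.5967²/2)·1.1408) / 0.637325 = (0.091082 + 0.216895) / 0.637325 = 0.483234
d₂ = d₁ − σ√T = 0.483234 − 0.637325 = -0.154091
e^{−rT} = e^{−0.0121·1.1408} = 0.986291
N(d₁) = 0.685535,  N(d₂) = 0.438769
Call price V = S·N(d₁) − K·e^{−rT}·N(d₂) = 124.733111 − 71.884760 = 52.848352
ρ = K·T·e^{−rT}·N(d₂) = 82.006134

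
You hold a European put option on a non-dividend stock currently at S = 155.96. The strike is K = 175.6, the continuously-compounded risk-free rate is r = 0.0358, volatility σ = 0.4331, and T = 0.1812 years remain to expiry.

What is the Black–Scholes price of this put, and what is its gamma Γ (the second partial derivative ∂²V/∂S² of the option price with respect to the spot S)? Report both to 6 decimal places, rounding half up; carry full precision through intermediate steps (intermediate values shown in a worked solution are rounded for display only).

σ√T = 0.4331·√0.1812 = 0.184360
d₁ = (ln(S/K) + (r+σ²/2)T) / (σ√T) = (ln(155.96/175.6) + (0.0358+0.4331²/2)·0.1812) / 0.184360 = (-0.118609 + 0.023481) / 0.184360 = -0.515989
d₂ = d₁ − σ√T = -0.515989 − 0.184360 = -0.700349
e^{−rT} = e^{−0.0358·0.1812} = 0.993534
N(−d₁) = 0.697069,  N(−d₂) = 0.758145
Put price V = K·e^{−rT}·N(−d₂) − S·N(−d₁) = 132.269499 − 108.714859 = 23.554640
φ(d₁) = (1/√(2π))·e^{−d₁²/2} = 0.349217
Γ = φ(d₁) / (S·σ·√T) = 0.012145

price = 23.554640
Γ = 0.012145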